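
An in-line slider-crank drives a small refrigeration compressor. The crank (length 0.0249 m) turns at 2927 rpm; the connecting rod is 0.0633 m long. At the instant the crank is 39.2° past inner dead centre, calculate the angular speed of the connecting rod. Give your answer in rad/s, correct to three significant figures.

96.5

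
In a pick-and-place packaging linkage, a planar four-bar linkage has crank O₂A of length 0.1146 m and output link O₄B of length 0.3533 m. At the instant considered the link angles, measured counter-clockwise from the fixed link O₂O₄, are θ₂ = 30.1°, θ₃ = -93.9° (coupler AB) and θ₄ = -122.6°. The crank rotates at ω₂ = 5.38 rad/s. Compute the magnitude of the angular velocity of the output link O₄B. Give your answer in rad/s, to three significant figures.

ω₂ = 5.38 rad/s
Differentiating the loop-closure r₂e^{iθ₂}+r₃e^{iθ₃}=r₁+r₄e^{iθ₄} gives r₂ω₂e^{iθ₂}+r₃ω₃e^{iθ₃}=r₄ω₄e^{iθ₄}.
Eliminating the other unknown: ω₄ = r₂ω₂ sin(θ₂−θ₃) / [r₄ sin(θ₄−θ₃)].
Numerator sine = +0.82904; denominator sine = -0.48022.
Result = 0.1146·5.38·(+0.82904) / (0.3533·(-0.48022)) = -3.0127 rad/s; magnitude 3.0127 rad/s.

3.01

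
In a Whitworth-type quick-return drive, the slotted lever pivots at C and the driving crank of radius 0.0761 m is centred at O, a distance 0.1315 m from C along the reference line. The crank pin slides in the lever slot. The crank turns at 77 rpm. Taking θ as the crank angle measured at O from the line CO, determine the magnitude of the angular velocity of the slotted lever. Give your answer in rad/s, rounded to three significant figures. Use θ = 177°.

10.9

ω = 8.063 rad/s (from 77 rpm).
Crank pin A relative to C: A = (d + r cosθ, r sinθ); lever angle φ = atan2(r sinθ, d + r cosθ).
Differentiating tanφ: φ̇ = rω(d cosθ + r)/(d² + r² + 2dr cosθ).
d² + r² + 2dr cosθ = |CA|² = 0.00309659 m²;  d cosθ + r = -0.05522 m.
|ω_lever| = |0.0761·8.063·-0.05522| / 0.00309659 = 10.942 rad/s.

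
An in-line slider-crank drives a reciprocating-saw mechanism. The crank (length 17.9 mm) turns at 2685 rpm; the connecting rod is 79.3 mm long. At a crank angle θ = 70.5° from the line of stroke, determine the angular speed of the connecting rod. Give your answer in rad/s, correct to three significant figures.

21.7

ω = 281.2 rad/s (converted from 2685 rpm).
The rod makes angle φ with the slider axis where L sinφ = r sinθ; differentiating, L cosφ·φ̇ = r ω cosθ.
L cosφ = √(L² − r² sin²θ) = 0.077484 m.
|ω_rod| = r ω |cosθ| / √(L² − r² sin²θ) = 0.0179·281.2·0.33381/0.077484 = 21.682 rad/s.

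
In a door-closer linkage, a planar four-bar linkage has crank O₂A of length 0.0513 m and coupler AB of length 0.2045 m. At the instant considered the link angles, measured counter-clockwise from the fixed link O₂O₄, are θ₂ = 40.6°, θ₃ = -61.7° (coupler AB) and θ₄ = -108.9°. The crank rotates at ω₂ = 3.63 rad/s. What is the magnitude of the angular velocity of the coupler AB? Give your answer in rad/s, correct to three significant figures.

ω₂ = 3.63 rad/s
Differentiating the loop-closure r₂e^{iθ₂}+r₃e^{iθ₃}=r₁+r₄e^{iθ₄} gives r₂ω₂e^{iθ₂}+r₃ω₃e^{iθ₃}=r₄ω₄e^{iθ₄}.
Eliminating the other unknown: ω₃ = r₂ω₂ sin(θ₄−θ₂) / [r₃ sin(θ₃−θ₄)].
Numerator sine = -0.50754; denominator sine = +0.73373.
Result = 0.0513·3.63·(-0.50754) / (0.2045·(+0.73373)) = -0.62989 rad/s; magnitude 0.62989 rad/s.

0.630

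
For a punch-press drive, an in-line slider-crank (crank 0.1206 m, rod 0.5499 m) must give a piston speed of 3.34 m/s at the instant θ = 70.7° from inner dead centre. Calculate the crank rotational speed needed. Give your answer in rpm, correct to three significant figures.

261

For an in-line slider-crank, |v_piston| = rω|sinθ|·[1 + r cosθ/√(L² − r² sin²θ)].
With r = 0.1206 m, L = 0.5499 m, θ = 70.7°: the bracketed kinematic factor |dx/dθ| = 0.12226 m.
ω = v/|dx/dθ| = 3.34/0.12226 = 27.32 rad/s.
N = 60ω/(2π) = 260.89 rpm.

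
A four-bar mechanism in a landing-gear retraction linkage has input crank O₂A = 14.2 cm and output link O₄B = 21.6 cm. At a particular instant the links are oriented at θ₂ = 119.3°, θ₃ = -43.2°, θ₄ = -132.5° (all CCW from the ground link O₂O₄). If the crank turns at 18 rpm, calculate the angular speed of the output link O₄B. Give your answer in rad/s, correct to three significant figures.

0.373

ω₂ = 1.885 rad/s (from 18 rpm).
Differentiating the loop-closure r₂e^{iθ₂}+r₃e^{iθ₃}=r₁+r₄e^{iθ₄} gives r₂ω₂e^{iθ₂}+r₃ω₃e^{iθ₃}=r₄ω₄e^{iθ₄}.
Eliminating the other unknown: ω₄ = r₂ω₂ sin(θ₂−θ₃) / [r₄ sin(θ₄−θ₃)].
Numerator sine = +0.30071; denominator sine = -0.99993.
Result = 0.142·1.885·(+0.30071) / (0.216·(-0.99993)) = -0.37266 rad/s; magnitude 0.37266 rad/s.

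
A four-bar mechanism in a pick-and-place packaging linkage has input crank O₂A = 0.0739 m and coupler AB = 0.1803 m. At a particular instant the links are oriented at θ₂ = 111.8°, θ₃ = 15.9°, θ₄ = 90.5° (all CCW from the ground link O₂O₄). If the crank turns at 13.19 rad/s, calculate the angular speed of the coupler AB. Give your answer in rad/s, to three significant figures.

2.04

ω₂ = 13.19 rad/s
Differentiating the loop-closure r₂e^{iθ₂}+r₃e^{iθ₃}=r₁+r₄e^{iθ₄} gives r₂ω₂e^{iθ₂}+r₃ω₃e^{iθ₃}=r₄ω₄e^{iθ₄}.
Eliminating the other unknown: ω₃ = r₂ω₂ sin(θ₄−θ₂) / [r₃ sin(θ₃−θ₄)].
Numerator sine = -0.36325; denominator sine = -0.96410.
Result = 0.0739·13.19·(-0.36325) / (0.1803·(-0.96410)) = +2.037 rad/s; magnitude 2.037 rad/s.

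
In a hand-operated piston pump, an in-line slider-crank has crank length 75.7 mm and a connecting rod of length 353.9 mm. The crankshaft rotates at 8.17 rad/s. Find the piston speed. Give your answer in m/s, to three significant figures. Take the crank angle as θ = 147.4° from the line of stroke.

0.273

ω = 8.17 rad/s
For an in-line slider-crank, x = r cosθ + √(L² − r² sin²θ), so v = −rω sinθ·[1 + r cosθ/√(L² − r² sin²θ)].
With r = 0.0757 m, L = 0.3539 m, θ = 147.4°: √(L² − r² sin²θ) = 0.35154 m.
v = −0.0757·8.17·0.53877·[1 + 0.0757·-0.84245/0.35154] = -0.27276 m/s.
|v| = 0.27276 m/s.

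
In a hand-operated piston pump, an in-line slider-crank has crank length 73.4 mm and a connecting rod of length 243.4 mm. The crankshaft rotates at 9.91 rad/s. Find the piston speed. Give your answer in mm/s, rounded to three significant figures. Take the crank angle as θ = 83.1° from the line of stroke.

750

ω = 9.91 rad/s
For an in-line slider-crank, x = r cosθ + √(L² − r² sin²θ), so v = −rω sinθ·[1 + r cosθ/√(L² − r² sin²θ)].
With r = 0.0734 m, L = 0.2434 m, θ = 83.1°: √(L² − r² sin²θ) = 0.23224 m.
v = −0.0734·9.91·0.99276·[1 + 0.0734·0.12014/0.23224] = -0.74954 m/s.
|v| = 0.74954 m/s = 749.54 mm/s.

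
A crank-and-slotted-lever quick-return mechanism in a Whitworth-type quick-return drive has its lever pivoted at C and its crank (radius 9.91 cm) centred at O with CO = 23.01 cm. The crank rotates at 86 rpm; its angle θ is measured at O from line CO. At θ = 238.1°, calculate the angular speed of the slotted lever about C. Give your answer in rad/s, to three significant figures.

0.519

ω = 9.006 rad/s (from 86 rpm).
Crank pin A relative to C: A = (d + r cosθ, r sinθ); lever angle φ = atan2(r sinθ, d + r cosθ).
Differentiating tanφ: φ̇ = rω(d cosθ + r)/(d² + r² + 2dr cosθ).
d² + r² + 2dr cosθ = |CA|² = 0.038667 m²;  d cosθ + r = -0.022494 m.
|ω_lever| = |0.0991·9.006·-0.022494| / 0.038667 = 0.51918 rad/s.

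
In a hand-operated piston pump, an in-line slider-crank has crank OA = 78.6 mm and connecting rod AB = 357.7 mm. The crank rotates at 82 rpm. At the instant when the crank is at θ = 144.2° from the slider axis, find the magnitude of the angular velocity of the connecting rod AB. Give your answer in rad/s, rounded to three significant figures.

ω = 8.587 rad/s (converted from 82 rpm).
The rod makes angle φ with the slider axis where L sinφ = r sinθ; differentiating, L cosφ·φ̇ = r ω cosθ.
L cosφ = √(L² − r² sin²θ) = 0.35473 m.
|ω_rod| = r ω |cosθ| / √(L² − r² sin²θ) = 0.0786·8.587·0.81106/0.35473 = 1.5432 rad/s.

1.54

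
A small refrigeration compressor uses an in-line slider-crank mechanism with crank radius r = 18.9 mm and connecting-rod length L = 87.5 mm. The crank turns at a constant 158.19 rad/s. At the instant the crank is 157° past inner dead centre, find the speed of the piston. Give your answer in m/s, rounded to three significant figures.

ω = 158.2 rad/s
For an in-line slider-crank, x = r cosθ + √(L² − r² sin²θ), so v = −rω sinθ·[1 + r cosθ/√(L² − r² sin²θ)].
With r = 0.0189 m, L = 0.0875 m, θ = 157°: √(L² − r² sin²θ) = 0.087188 m.
v = −0.0189·158.2·0.39073·[1 + 0.0189·-0.92050/0.087188] = -0.9351 m/s.
|v| = 0.9351 m/s.

0.935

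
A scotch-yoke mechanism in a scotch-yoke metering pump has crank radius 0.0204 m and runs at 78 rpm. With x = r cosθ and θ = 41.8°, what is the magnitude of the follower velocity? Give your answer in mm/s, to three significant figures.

ω = 8.168 rad/s (from 78 rpm).
x = r cosθ ⇒ ẋ = −rω sinθ.
|v| = rω|sinθ| = 0.0204·8.168·|sin 41.8°| = 0.11106 m/s = 111.06 mm/s.

111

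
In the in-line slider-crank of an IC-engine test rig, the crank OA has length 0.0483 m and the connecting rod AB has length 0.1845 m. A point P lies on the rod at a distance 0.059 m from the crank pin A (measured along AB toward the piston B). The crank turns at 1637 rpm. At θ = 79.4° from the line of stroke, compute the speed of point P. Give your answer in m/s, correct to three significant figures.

8.33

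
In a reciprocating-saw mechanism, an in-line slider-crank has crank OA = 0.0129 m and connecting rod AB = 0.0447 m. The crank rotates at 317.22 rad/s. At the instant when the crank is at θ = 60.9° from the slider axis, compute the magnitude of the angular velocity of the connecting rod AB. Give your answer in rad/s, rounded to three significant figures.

ω = 317.2 rad/s
The rod makes angle φ with the slider axis where L sinφ = r sinθ; differentiating, L cosφ·φ̇ = r ω cosθ.
L cosφ = √(L² − r² sin²θ) = 0.043256 m.
|ω_rod| = r ω |cosθ| / √(L² − r² sin²θ) = 0.0129·317.2·0.48634/0.043256 = 46.009 rad/s.

46.0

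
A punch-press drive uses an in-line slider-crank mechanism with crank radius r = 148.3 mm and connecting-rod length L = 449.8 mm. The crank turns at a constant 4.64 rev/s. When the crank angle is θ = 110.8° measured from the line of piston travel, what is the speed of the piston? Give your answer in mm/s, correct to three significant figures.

3540

ω = 2π·4.64 = 29.15 rad/s
For an in-line slider-crank, x = r cosθ + √(L² − r² sin²θ), so v = −rω sinθ·[1 + r cosθ/√(L² − r² sin²θ)].
With r = 0.1483 m, L = 0.4498 m, θ = 110.8°: √(L² − r² sin²θ) = 0.4279 m.
v = −0.1483·29.15·0.93483·[1 + 0.1483·-0.35511/0.4279] = -3.5443 m/s.
|v| = 3.5443 m/s = 3544.3 mm/s.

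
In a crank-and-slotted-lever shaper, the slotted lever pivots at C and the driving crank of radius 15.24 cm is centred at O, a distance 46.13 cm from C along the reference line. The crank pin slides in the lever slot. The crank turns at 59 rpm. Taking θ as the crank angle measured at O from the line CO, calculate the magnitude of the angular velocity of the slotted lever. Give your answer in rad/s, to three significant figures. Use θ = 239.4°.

0.472

ω = 6.178 rad/s (from 59 rpm).
Crank pin A relative to C: A = (d + r cosθ, r sinθ); lever angle φ = atan2(r sinθ, d + r cosθ).
Differentiating tanφ: φ̇ = rω(d cosθ + r)/(d² + r² + 2dr cosθ).
d² + r² + 2dr cosθ = |CA|² = 0.16445 m²;  d cosθ + r = -0.082421 m.
|ω_lever| = |0.1524·6.178·-0.082421| / 0.16445 = 0.47192 rad/s.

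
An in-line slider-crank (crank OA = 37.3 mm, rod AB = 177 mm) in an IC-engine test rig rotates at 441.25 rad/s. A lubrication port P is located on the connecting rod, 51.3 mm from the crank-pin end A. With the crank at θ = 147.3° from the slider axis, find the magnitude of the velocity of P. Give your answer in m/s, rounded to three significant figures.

13.0

ω = 441.2 rad/s.  Crank-pin speed |V_A| = rω = 16.459 m/s, perpendicular to OA.
Rod angle: sinφ = −(r/L) sinθ ⇒ φ = -6.537°; ω_rod = −rω cosθ/√(L²−r²sin²θ) = +78.761 rad/s.
V_P = V_A + ω_rod × AP, with AP = 0.0513 m along the rod.
Components: V_Px = −rω sinθ − a·ω_rod·sinφ = -8.4316 m/s;  V_Py = rω cosθ + a·ω_rod·cosφ = -9.8359 m/s.
|V_P| = √(V_Px² + V_Py²) = 12.955 m/s.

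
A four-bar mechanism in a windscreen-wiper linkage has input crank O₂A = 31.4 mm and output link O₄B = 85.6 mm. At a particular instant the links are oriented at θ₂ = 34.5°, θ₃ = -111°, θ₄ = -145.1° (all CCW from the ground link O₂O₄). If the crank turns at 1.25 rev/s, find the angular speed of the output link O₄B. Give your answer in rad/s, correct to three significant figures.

ω₂ = 7.854 rad/s (from 1.25 rev/s).
Differentiating the loop-closure r₂e^{iθ₂}+r₃e^{iθ₃}=r₁+r₄e^{iθ₄} gives r₂ω₂e^{iθ₂}+r₃ω₃e^{iθ₃}=r₄ω₄e^{iθ₄}.
Eliminating the other unknown: ω₄ = r₂ω₂ sin(θ₂−θ₃) / [r₄ sin(θ₄−θ₃)].
Numerator sine = +0.56641; denominator sine = -0.56064.
Result = 0.0314·7.854·(+0.56641) / (0.0856·(-0.56064)) = -2.9107 rad/s; magnitude 2.9107 rad/s.

2.91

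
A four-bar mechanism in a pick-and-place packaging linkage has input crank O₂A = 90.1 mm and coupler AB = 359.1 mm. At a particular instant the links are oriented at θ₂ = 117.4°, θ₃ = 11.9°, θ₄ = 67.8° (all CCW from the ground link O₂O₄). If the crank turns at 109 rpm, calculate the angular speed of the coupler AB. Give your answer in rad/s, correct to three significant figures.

ω₂ = 11.41 rad/s (from 109 rpm).
Differentiating the loop-closure r₂e^{iθ₂}+r₃e^{iθ₃}=r₁+r₄e^{iθ₄} gives r₂ω₂e^{iθ₂}+r₃ω₃e^{iθ₃}=r₄ω₄e^{iθ₄}.
Eliminating the other unknown: ω₃ = r₂ω₂ sin(θ₄−θ₂) / [r₃ sin(θ₃−θ₄)].
Numerator sine = -0.76154; denominator sine = -0.82806.
Result = 0.0901·11.41·(-0.76154) / (0.3591·(-0.82806)) = +2.6339 rad/s; magnitude 2.6339 rad/s.

2.63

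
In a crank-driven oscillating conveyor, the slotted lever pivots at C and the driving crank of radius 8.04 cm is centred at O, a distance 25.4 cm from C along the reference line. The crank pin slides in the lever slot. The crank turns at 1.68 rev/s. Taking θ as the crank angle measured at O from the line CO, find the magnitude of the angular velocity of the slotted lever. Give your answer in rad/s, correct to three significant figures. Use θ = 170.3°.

ω = 10.56 rad/s (from 1.68 rev/s).
Crank pin A relative to C: A = (d + r cosθ, r sinθ); lever angle φ = atan2(r sinθ, d + r cosθ).
Differentiating tanφ: φ̇ = rω(d cosθ + r)/(d² + r² + 2dr cosθ).
d² + r² + 2dr cosθ = |CA|² = 0.0307209 m²;  d cosθ + r = -0.16997 m.
|ω_lever| = |0.0804·10.56·-0.16997| / 0.0307209 = 4.6955 rad/s.

4.70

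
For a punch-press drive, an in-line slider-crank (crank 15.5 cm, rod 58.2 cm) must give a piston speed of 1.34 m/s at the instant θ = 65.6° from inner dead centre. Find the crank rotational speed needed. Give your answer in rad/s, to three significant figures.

8.53

For an in-line slider-crank, |v_piston| = rω|sinθ|·[1 + r cosθ/√(L² − r² sin²θ)].
With r = 0.155 m, L = 0.582 m, θ = 65.6°: the bracketed kinematic factor |dx/dθ| = 0.15716 m.
ω = v/|dx/dθ| = 1.34/0.15716 = 8.5261 rad/s.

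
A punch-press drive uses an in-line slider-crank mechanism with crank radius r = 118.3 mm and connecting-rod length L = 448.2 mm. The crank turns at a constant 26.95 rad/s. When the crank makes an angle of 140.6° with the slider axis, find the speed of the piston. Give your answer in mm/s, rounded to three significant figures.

ω = 26.95 rad/s
For an in-line slider-crank, x = r cosθ + √(L² − r² sin²θ), so v = −rω sinθ·[1 + r cosθ/√(L² − r² sin²θ)].
With r = 0.1183 m, L = 0.4482 m, θ = 140.6°: √(L² − r² sin²θ) = 0.44187 m.
v = −0.1183·26.95·0.63473·[1 + 0.1183·-0.77273/0.44187] = -1.605 m/s.
|v| = 1.605 m/s = 1605 mm/s.

1600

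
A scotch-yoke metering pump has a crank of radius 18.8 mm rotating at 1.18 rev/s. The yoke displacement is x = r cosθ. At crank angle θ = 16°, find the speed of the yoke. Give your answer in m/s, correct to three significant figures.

ω = 7.414 rad/s (from 1.18 rev/s).
x = r cosθ ⇒ ẋ = −rω sinθ.
|v| = rω|sinθ| = 0.0188·7.414·|sin 16°| = 0.03842 m/s.

0.0384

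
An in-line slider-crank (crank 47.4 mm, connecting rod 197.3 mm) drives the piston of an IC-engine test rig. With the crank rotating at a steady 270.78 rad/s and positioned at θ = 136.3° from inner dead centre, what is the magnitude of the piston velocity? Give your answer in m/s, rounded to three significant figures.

ω = 270.8 rad/s
For an in-line slider-crank, x = r cosθ + √(L² − r² sin²θ), so v = −rω sinθ·[1 + r cosθ/√(L² − r² sin²θ)].
With r = 0.0474 m, L = 0.1973 m, θ = 136.3°: √(L² − r² sin²θ) = 0.19456 m.
v = −0.0474·270.8·0.69088·[1 + 0.0474·-0.72297/0.19456] = -7.3056 m/s.
|v| = 7.3056 m/s.

7.31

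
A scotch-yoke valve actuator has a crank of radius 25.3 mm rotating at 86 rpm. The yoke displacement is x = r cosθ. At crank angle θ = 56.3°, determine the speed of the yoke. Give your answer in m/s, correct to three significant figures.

ω = 9.006 rad/s (from 86 rpm).
x = r cosθ ⇒ ẋ = −rω sinθ.
|v| = rω|sinθ| = 0.0253·9.006·|sin 56.3°| = 0.18956 m/s.

0.190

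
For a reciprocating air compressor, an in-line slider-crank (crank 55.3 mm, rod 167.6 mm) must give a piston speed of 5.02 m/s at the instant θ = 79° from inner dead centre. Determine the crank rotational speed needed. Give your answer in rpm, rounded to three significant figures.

For an in-line slider-crank, |v_piston| = rω|sinθ|·[1 + r cosθ/√(L² − r² sin²θ)].
With r = 0.0553 m, L = 0.1676 m, θ = 79°: the bracketed kinematic factor |dx/dθ| = 0.057896 m.
ω = v/|dx/dθ| = 5.02/0.057896 = 86.707 rad/s.
N = 60ω/(2π) = 827.99 rpm.

828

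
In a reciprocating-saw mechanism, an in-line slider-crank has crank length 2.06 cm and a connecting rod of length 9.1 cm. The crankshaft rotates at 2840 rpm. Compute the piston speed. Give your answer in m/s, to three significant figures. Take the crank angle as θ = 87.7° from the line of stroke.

6.18

ω = 2π·2840/60 = 297.4 rad/s
For an in-line slider-crank, x = r cosθ + √(L² − r² sin²θ), so v = −rω sinθ·[1 + r cosθ/√(L² − r² sin²θ)].
With r = 0.0206 m, L = 0.091 m, θ = 87.7°: √(L² − r² sin²θ) = 0.088642 m.
v = −0.0206·297.4·0.99919·[1 + 0.0206·0.04013/0.088642] = -6.1787 m/s.
|v| = 6.1787 m/s.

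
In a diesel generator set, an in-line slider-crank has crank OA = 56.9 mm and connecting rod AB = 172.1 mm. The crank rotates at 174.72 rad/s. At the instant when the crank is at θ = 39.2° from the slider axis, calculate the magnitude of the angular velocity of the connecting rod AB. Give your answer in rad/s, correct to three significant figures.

45.8

ω = 174.7 rad/s
The rod makes angle φ with the slider axis where L sinφ = r sinθ; differentiating, L cosφ·φ̇ = r ω cosθ.
L cosφ = √(L² − r² sin²θ) = 0.1683 m.
|ω_rod| = r ω |cosθ| / √(L² − r² sin²θ) = 0.0569·174.7·0.77494/0.1683 = 45.776 rad/s.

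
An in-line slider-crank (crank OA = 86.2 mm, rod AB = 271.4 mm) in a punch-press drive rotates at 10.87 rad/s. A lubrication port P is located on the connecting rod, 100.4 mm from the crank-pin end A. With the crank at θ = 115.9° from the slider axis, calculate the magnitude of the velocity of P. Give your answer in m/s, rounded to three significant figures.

0.838

ω = 10.87 rad/s.  Crank-pin speed |V_A| = rω = 0.93699 m/s, perpendicular to OA.
Rod angle: sinφ = −(r/L) sinθ ⇒ φ = -16.601°; ω_rod = −rω cosθ/√(L²−r²sin²θ) = +1.5736 rad/s.
V_P = V_A + ω_rod × AP, with AP = 0.1004 m along the rod.
Components: V_Px = −rω sinθ − a·ω_rod·sinφ = -0.79774 m/s;  V_Py = rω cosθ + a·ω_rod·cosφ = -0.25787 m/s.
|V_P| = √(V_Px² + V_Py²) = 0.83838 m/s.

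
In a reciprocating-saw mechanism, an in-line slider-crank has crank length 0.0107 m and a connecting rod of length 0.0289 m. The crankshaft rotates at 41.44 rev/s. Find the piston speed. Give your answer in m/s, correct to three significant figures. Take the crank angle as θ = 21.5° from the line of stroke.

1.38

ω = 2π·41.4 = 260.4 rad/s
For an in-line slider-crank, x = r cosθ + √(L² − r² sin²θ), so v = −rω sinθ·[1 + r cosθ/√(L² − r² sin²θ)].
With r = 0.0107 m, L = 0.0289 m, θ = 21.5°: √(L² − r² sin²θ) = 0.028633 m.
v = −0.0107·260.4·0.36650·[1 + 0.0107·0.93042/0.028633] = -1.3761 m/s.
|v| = 1.3761 m/s.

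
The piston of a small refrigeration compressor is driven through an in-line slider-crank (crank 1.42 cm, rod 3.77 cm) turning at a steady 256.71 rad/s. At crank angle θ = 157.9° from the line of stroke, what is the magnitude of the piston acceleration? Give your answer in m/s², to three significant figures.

ω = 256.7 rad/s
x(θ) = r cosθ + √(L² − r² sin²θ); with ω constant, a = ω²·d²x/dθ².
d²x/dθ² = −r cosθ − r²(cos2θ)/√u − r⁴ sin²2θ/(4u^{3/2}),  u = L² − r² sin²θ = 0.00139275 m².
Substituting r = 0.0142 m, L = 0.0377 m, θ = 157.9°: d²x/dθ² = +0.0091881 m.
a = ω²·d²x/dθ² = (256.7)²·(+0.0091881) = +605.5 m/s²;  |a| = 605.5 m/s².

605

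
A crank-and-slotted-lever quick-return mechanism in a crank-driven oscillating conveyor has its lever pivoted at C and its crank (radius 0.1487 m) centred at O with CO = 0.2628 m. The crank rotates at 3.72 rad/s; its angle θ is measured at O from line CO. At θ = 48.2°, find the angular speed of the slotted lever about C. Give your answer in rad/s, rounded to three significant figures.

ω = 3.72 rad/s
Crank pin A relative to C: A = (d + r cosθ, r sinθ); lever angle φ = atan2(r sinθ, d + r cosθ).
Differentiating tanφ: φ̇ = rω(d cosθ + r)/(d² + r² + 2dr cosθ).
d² + r² + 2dr cosθ = |CA|² = 0.14327 m²;  d cosθ + r = +0.32386 m.
|ω_lever| = |0.1487·3.72·+0.32386| / 0.14327 = 1.2504 rad/s.

1.25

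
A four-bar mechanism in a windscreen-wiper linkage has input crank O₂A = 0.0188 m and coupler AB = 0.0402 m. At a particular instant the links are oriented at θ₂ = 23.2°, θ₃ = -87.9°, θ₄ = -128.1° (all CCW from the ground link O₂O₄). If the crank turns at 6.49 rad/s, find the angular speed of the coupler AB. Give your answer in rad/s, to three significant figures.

ω₂ = 6.49 rad/s
Differentiating the loop-closure r₂e^{iθ₂}+r₃e^{iθ₃}=r₁+r₄e^{iθ₄} gives r₂ω₂e^{iθ₂}+r₃ω₃e^{iθ₃}=r₄ω₄e^{iθ₄}.
Eliminating the other unknown: ω₃ = r₂ω₂ sin(θ₄−θ₂) / [r₃ sin(θ₃−θ₄)].
Numerator sine = -0.48022; denominator sine = +0.64546.
Result = 0.0188·6.49·(-0.48022) / (0.0402·(+0.64546)) = -2.2581 rad/s; magnitude 2.2581 rad/s.

2.26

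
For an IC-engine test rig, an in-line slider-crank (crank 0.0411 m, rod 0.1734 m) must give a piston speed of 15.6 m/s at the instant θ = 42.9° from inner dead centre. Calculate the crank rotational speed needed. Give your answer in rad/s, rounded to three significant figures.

For an in-line slider-crank, |v_piston| = rω|sinθ|·[1 + r cosθ/√(L² − r² sin²θ)].
With r = 0.0411 m, L = 0.1734 m, θ = 42.9°: the bracketed kinematic factor |dx/dθ| = 0.0329 m.
ω = v/|dx/dθ| = 15.6/0.0329 = 474.17 rad/s.

474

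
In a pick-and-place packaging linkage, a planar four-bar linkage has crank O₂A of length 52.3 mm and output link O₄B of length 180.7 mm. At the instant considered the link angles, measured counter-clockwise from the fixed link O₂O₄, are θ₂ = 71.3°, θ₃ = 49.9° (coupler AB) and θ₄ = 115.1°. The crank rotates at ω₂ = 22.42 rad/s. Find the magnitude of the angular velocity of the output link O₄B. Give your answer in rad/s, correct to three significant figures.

ω₂ = 22.42 rad/s
Differentiating the loop-closure r₂e^{iθ₂}+r₃e^{iθ₃}=r₁+r₄e^{iθ₄} gives r₂ω₂e^{iθ₂}+r₃ω₃e^{iθ₃}=r₄ω₄e^{iθ₄}.
Eliminating the other unknown: ω₄ = r₂ω₂ sin(θ₂−θ₃) / [r₄ sin(θ₄−θ₃)].
Numerator sine = +0.36488; denominator sine = +0.90778.
Result = 0.0523·22.42·(+0.36488) / (0.1807·(+0.90778)) = +2.6082 rad/s; magnitude 2.6082 rad/s.

2.61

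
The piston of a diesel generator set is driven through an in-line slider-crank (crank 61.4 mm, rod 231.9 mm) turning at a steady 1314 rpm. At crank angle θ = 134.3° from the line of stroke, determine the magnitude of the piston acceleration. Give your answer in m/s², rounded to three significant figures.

ω = 2π·1314/60 = 137.6 rad/s
x(θ) = r cosθ + √(L² − r² sin²θ); with ω constant, a = ω²·d²x/dθ².
d²x/dθ² = −r cosθ − r²(cos2θ)/√u − r⁴ sin²2θ/(4u^{3/2}),  u = L² − r² sin²θ = 0.0518466 m².
Substituting r = 0.0614 m, L = 0.2319 m, θ = 134.3°: d²x/dθ² = +0.042986 m.
a = ω²·d²x/dθ² = (137.6)²·(+0.042986) = +813.92 m/s²;  |a| = 813.92 m/s².

814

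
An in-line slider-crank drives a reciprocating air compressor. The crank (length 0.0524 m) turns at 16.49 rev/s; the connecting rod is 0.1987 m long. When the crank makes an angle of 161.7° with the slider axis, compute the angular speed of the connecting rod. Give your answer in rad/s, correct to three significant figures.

ω = 103.6 rad/s (converted from 16.49 rev/s).
The rod makes angle φ with the slider axis where L sinφ = r sinθ; differentiating, L cosφ·φ̇ = r ω cosθ.
L cosφ = √(L² − r² sin²θ) = 0.19802 m.
|ω_rod| = r ω |cosθ| / √(L² − r² sin²θ) = 0.0524·103.6·0.94943/0.19802 = 26.031 rad/s.

26.0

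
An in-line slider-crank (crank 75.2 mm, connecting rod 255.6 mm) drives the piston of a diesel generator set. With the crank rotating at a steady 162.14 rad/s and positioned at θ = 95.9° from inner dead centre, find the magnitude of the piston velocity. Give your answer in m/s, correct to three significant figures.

11.7

ω = 162.1 rad/s
For an in-line slider-crank, x = r cosθ + √(L² − r² sin²θ), so v = −rω sinθ·[1 + r cosθ/√(L² − r² sin²θ)].
With r = 0.0752 m, L = 0.2556 m, θ = 95.9°: √(L² − r² sin²θ) = 0.24441 m.
v = −0.0752·162.1·0.99470·[1 + 0.0752·-0.10279/0.24441] = -11.745 m/s.
|v| = 11.745 m/s.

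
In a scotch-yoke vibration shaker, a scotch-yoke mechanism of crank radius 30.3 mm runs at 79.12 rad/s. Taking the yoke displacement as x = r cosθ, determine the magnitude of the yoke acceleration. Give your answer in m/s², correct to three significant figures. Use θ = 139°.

143

ω = 79.12 rad/s
x = r cosθ ⇒ ẍ = −rω² cosθ (ω constant).
|a| = rω²|cosθ| = 0.0303·(79.12)²·|cos 139°| = 143.15 m/s².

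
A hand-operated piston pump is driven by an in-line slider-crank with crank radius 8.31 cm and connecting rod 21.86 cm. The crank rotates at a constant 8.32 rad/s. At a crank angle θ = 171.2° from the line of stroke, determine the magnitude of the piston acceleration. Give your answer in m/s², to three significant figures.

3.59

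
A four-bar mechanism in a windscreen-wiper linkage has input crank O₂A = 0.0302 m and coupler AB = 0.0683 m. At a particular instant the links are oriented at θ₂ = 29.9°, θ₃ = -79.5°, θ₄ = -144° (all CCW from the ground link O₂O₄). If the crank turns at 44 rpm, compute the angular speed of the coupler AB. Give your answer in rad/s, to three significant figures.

0.240

ω₂ = 4.608 rad/s (from 44 rpm).
Differentiating the loop-closure r₂e^{iθ₂}+r₃e^{iθ₃}=r₁+r₄e^{iθ₄} gives r₂ω₂e^{iθ₂}+r₃ω₃e^{iθ₃}=r₄ω₄e^{iθ₄}.
Eliminating the other unknown: ω₃ = r₂ω₂ sin(θ₄−θ₂) / [r₃ sin(θ₃−θ₄)].
Numerator sine = -0.10626; denominator sine = +0.90259.
Result = 0.0302·4.608·(-0.10626) / (0.0683·(+0.90259)) = -0.23986 rad/s; magnitude 0.23986 rad/s.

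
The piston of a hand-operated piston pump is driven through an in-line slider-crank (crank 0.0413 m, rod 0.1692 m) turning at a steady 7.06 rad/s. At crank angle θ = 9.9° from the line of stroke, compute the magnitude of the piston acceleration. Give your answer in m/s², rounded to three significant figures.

ω = 7.06 rad/s
x(θ) = r cosθ + √(L² − r² sin²θ); with ω constant, a = ω²·d²x/dθ².
d²x/dθ² = −r cosθ − r²(cos2θ)/√u − r⁴ sin²2θ/(4u^{3/2}),  u = L² − r² sin²θ = 0.0285782 m².
Substituting r = 0.0413 m, L = 0.1692 m, θ = 9.9°: d²x/dθ² = -0.050196 m.
a = ω²·d²x/dθ² = (7.06)²·(-0.050196) = -2.5019 m/s²;  |a| = 2.5019 m/s².

2.50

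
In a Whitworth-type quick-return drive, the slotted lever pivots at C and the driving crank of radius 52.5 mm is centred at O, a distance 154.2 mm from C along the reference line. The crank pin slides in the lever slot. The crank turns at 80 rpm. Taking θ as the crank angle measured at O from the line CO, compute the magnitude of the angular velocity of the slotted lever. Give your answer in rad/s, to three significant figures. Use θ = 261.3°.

ω = 8.378 rad/s (from 80 rpm).
Crank pin A relative to C: A = (d + r cosθ, r sinθ); lever angle φ = atan2(r sinθ, d + r cosθ).
Differentiating tanφ: φ̇ = rω(d cosθ + r)/(d² + r² + 2dr cosθ).
d² + r² + 2dr cosθ = |CA|² = 0.0240848 m²;  d cosθ + r = +0.029176 m.
|ω_lever| = |0.0525·8.378·+0.029176| / 0.0240848 = 0.53279 rad/s.

0.533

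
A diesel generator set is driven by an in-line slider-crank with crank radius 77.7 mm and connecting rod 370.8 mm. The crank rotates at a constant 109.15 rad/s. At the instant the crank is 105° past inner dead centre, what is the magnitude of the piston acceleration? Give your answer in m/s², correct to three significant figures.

ω = 109.2 rad/s
x(θ) = r cosθ + √(L² − r² sin²θ); with ω constant, a = ω²·d²x/dθ².
d²x/dθ² = −r cosθ − r²(cos2θ)/√u − r⁴ sin²2θ/(4u^{3/2}),  u = L² − r² sin²θ = 0.13186 m².
Substituting r = 0.0777 m, L = 0.3708 m, θ = 105°: d²x/dθ² = +0.034461 m.
a = ω²·d²x/dθ² = (109.2)²·(+0.034461) = +410.56 m/s²;  |a| = 410.56 m/s².

411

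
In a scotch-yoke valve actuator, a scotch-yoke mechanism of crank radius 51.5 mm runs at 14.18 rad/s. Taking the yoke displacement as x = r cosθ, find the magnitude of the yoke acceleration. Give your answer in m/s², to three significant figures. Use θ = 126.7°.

6.19

ω = 14.18 rad/s
x = r cosθ ⇒ ẍ = −rω² cosθ (ω constant).
|a| = rω²|cosθ| = 0.0515·(14.18)²·|cos 126.7°| = 6.1885 m/s².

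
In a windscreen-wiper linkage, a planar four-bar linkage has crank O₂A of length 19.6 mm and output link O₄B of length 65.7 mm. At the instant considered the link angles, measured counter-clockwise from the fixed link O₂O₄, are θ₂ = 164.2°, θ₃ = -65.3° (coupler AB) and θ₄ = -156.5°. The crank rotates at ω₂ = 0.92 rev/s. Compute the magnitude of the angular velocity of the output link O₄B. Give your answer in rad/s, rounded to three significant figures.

1.31

ω₂ = 5.781 rad/s (from 0.92 rev/s).
Differentiating the loop-closure r₂e^{iθ₂}+r₃e^{iθ₃}=r₁+r₄e^{iθ₄} gives r₂ω₂e^{iθ₂}+r₃ω₃e^{iθ₃}=r₄ω₄e^{iθ₄}.
Eliminating the other unknown: ω₄ = r₂ω₂ sin(θ₂−θ₃) / [r₄ sin(θ₄−θ₃)].
Numerator sine = -0.76041; denominator sine = -0.99978.
Result = 0.0196·5.781·(-0.76041) / (0.0657·(-0.99978)) = +1.3116 rad/s; magnitude 1.3116 rad/s.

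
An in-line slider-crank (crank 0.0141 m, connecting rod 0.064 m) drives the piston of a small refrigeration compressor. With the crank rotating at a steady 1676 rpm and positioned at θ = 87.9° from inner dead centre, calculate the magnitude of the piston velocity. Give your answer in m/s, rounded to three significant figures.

2.49

ω = 2π·1676/60 = 175.5 rad/s
For an in-line slider-crank, x = r cosθ + √(L² − r² sin²θ), so v = −rω sinθ·[1 + r cosθ/√(L² − r² sin²θ)].
With r = 0.0141 m, L = 0.064 m, θ = 87.9°: √(L² − r² sin²θ) = 0.06243 m.
v = −0.0141·175.5·0.99933·[1 + 0.0141·0.03664/0.06243] = -2.4935 m/s.
|v| = 2.4935 m/s.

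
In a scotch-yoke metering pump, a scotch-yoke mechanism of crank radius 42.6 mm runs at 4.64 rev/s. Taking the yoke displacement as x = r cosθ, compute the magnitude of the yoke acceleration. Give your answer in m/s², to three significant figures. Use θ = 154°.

32.5

ω = 29.15 rad/s (from 4.64 rev/s).
x = r cosθ ⇒ ẍ = −rω² cosθ (ω constant).
|a| = rω²|cosθ| = 0.0426·(29.15)²·|cos 154°| = 32.544 m/s².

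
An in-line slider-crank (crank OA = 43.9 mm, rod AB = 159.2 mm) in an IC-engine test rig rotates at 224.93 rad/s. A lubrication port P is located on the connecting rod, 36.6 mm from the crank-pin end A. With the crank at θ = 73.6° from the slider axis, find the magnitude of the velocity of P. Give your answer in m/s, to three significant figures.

9.88

ω = 224.9 rad/s.  Crank-pin speed |V_A| = rω = 9.8744 m/s, perpendicular to OA.
Rod angle: sinφ = −(r/L) sinθ ⇒ φ = -15.339°; ω_rod = −rω cosθ/√(L²−r²sin²θ) = -18.159 rad/s.
V_P = V_A + ω_rod × AP, with AP = 0.0366 m along the rod.
Components: V_Px = −rω sinθ − a·ω_rod·sinφ = -9.6485 m/s;  V_Py = rω cosθ + a·ω_rod·cosφ = +2.147 m/s.
|V_P| = √(V_Px² + V_Py²) = 9.8845 m/s.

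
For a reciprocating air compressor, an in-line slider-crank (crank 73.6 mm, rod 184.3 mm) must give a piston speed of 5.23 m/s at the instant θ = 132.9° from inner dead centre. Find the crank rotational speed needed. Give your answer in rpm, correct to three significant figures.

For an in-line slider-crank, |v_piston| = rω|sinθ|·[1 + r cosθ/√(L² − r² sin²θ)].
With r = 0.0736 m, L = 0.1843 m, θ = 132.9°: the bracketed kinematic factor |dx/dθ| = 0.038588 m.
ω = v/|dx/dθ| = 5.23/0.038588 = 135.53 rad/s.
N = 60ω/(2π) = 1294.3 rpm.

1290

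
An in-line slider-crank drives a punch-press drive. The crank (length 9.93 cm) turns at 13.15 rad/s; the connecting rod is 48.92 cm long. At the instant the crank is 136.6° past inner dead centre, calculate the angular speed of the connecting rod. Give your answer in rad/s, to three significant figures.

1.96

ω = 13.15 rad/s
The rod makes angle φ with the slider axis where L sinφ = r sinθ; differentiating, L cosφ·φ̇ = r ω cosθ.
L cosφ = √(L² − r² sin²θ) = 0.48442 m.
|ω_rod| = r ω |cosθ| / √(L² − r² sin²θ) = 0.0993·13.15·0.72657/0.48442 = 1.9585 rad/s.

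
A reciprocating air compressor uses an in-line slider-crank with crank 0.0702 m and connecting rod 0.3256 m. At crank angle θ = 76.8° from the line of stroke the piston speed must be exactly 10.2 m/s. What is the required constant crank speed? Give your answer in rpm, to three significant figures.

For an in-line slider-crank, |v_piston| = rω|sinθ|·[1 + r cosθ/√(L² − r² sin²θ)].
With r = 0.0702 m, L = 0.3256 m, θ = 76.8°: the bracketed kinematic factor |dx/dθ| = 0.071787 m.
ω = v/|dx/dθ| = 10.2/0.071787 = 142.09 rad/s.
N = 60ω/(2π) = 1356.8 rpm.

1360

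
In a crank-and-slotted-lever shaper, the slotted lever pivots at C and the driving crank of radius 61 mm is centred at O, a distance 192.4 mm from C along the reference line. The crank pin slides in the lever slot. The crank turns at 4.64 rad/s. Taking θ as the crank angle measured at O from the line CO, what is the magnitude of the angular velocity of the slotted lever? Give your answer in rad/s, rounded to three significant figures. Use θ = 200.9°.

ω = 4.64 rad/s
Crank pin A relative to C: A = (d + r cosθ, r sinθ); lever angle φ = atan2(r sinθ, d + r cosθ).
Differentiating tanφ: φ̇ = rω(d cosθ + r)/(d² + r² + 2dr cosθ).
d² + r² + 2dr cosθ = |CA|² = 0.0188104 m²;  d cosθ + r = -0.11874 m.
|ω_lever| = |0.061·4.64·-0.11874| / 0.0188104 = 1.7867 rad/s.

1.79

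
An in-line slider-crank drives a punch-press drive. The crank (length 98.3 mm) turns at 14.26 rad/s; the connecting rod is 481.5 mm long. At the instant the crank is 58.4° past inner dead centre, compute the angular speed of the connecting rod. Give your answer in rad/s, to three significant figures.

ω = 14.26 rad/s
The rod makes angle φ with the slider axis where L sinφ = r sinθ; differentiating, L cosφ·φ̇ = r ω cosθ.
L cosφ = √(L² − r² sin²θ) = 0.47416 m.
|ω_rod| = r ω |cosθ| / √(L² − r² sin²θ) = 0.0983·14.26·0.52399/0.47416 = 1.549 rad/s.

1.55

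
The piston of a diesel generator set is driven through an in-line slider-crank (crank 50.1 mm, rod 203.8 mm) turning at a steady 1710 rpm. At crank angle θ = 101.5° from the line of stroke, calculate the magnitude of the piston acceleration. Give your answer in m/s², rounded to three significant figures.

694

ω = 2π·1710/60 = 179.1 rad/s
x(θ) = r cosθ + √(L² − r² sin²θ); with ω constant, a = ω²·d²x/dθ².
d²x/dθ² = −r cosθ − r²(cos2θ)/√u − r⁴ sin²2θ/(4u^{3/2}),  u = L² − r² sin²θ = 0.0391242 m².
Substituting r = 0.0501 m, L = 0.2038 m, θ = 101.5°: d²x/dθ² = +0.021638 m.
a = ω²·d²x/dθ² = (179.1)²·(+0.021638) = +693.86 m/s²;  |a| = 693.86 m/s².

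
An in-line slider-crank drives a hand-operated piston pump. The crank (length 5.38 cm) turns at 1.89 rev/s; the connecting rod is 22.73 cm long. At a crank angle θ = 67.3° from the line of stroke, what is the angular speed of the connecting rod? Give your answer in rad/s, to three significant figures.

ω = 11.88 rad/s (converted from 1.89 rev/s).
The rod makes angle φ with the slider axis where L sinφ = r sinθ; differentiating, L cosφ·φ̇ = r ω cosθ.
L cosφ = √(L² − r² sin²θ) = 0.22182 m.
|ω_rod| = r ω |cosθ| / √(L² − r² sin²θ) = 0.0538·11.88·0.38591/0.22182 = 1.1115 rad/s.

1.11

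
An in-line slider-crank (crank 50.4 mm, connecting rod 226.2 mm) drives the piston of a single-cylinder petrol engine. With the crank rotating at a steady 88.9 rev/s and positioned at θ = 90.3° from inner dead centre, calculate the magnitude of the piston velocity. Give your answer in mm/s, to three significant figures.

ω = 2π·88.9 = 558.6 rad/s
For an in-line slider-crank, x = r cosθ + √(L² − r² sin²θ), so v = −rω sinθ·[1 + r cosθ/√(L² − r² sin²θ)].
With r = 0.0504 m, L = 0.2262 m, θ = 90.3°: √(L² − r² sin²θ) = 0.22051 m.
v = −0.0504·558.6·0.99999·[1 + 0.0504·-0.00524/0.22051] = -28.118 m/s.
|v| = 28.118 m/s = 28118 mm/s.

28100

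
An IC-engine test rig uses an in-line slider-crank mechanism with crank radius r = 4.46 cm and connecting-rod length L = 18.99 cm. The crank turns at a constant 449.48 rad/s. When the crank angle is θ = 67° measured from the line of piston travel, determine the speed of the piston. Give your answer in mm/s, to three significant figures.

20200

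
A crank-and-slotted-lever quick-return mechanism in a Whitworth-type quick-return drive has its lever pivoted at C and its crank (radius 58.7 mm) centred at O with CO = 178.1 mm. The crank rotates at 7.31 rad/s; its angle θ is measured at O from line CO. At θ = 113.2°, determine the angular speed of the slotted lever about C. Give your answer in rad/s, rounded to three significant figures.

ω = 7.31 rad/s
Crank pin A relative to C: A = (d + r cosθ, r sinθ); lever angle φ = atan2(r sinθ, d + r cosθ).
Differentiating tanφ: φ̇ = rω(d cosθ + r)/(d² + r² + 2dr cosθ).
d² + r² + 2dr cosθ = |CA|² = 0.0269284 m²;  d cosθ + r = -0.011461 m.
|ω_lever| = |0.0587·7.31·-0.011461| / 0.0269284 = 0.18263 rad/s.

0.183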